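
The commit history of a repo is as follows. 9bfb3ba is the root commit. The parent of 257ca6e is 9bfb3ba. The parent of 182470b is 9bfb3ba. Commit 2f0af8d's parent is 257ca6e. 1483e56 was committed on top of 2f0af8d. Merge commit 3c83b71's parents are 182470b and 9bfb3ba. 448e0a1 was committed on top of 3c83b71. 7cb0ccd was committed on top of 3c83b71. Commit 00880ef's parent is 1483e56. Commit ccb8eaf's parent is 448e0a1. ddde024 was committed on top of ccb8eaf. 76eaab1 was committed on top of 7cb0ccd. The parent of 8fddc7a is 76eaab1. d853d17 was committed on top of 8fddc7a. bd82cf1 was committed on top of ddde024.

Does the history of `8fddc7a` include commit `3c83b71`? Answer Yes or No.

Yes

Ancestors of 8fddc7a (commits reachable by following parents): {182470b, 3c83b71, 76eaab1, 7cb0ccd, 8fddc7a, 9bfb3ba}.
3c83b71 is in that set, so it is an ancestor of 8fddc7a.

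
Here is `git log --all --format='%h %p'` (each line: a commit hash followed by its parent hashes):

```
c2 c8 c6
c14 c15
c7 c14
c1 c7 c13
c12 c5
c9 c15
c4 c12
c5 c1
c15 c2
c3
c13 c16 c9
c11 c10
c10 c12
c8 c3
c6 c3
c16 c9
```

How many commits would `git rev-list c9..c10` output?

Reachable from c10: {c1, c10, c12, c13, c14, c15, c16, c2, c3, c5, c6, c7, c8, c9}.
Reachable from c9: {c15, c2, c3, c6, c8, c9}.
In c10's history but not c9's: {c1, c10, c12, c13, c14, c16, c5, c7} — 8 commits.

8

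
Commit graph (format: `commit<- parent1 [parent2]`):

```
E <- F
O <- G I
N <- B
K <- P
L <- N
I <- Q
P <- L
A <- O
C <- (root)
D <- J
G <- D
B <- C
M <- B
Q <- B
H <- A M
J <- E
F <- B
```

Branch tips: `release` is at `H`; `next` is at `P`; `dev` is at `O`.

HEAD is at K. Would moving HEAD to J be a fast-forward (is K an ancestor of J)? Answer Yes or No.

A fast-forward from K to J is possible iff K is an ancestor of J.
Ancestors of J: {B, C, E, F, J}.
K is not among them, so fast-forward is not possible.

No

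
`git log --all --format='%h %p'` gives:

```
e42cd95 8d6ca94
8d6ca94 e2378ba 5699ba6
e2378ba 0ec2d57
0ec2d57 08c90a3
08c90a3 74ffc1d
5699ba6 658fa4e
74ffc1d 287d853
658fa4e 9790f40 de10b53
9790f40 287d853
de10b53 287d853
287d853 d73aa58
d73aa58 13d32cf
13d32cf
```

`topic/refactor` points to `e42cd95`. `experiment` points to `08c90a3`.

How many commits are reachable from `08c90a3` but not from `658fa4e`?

Reachable from 08c90a3: {08c90a3, 13d32cf, 287d853, 74ffc1d, d73aa58}.
Reachable from 658fa4e: {13d32cf, 287d853, 658fa4e, 9790f40, d73aa58, de10b53}.
In 08c90a3's history but not 658fa4e's: {08c90a3, 74ffc1d} — 2 commits.

2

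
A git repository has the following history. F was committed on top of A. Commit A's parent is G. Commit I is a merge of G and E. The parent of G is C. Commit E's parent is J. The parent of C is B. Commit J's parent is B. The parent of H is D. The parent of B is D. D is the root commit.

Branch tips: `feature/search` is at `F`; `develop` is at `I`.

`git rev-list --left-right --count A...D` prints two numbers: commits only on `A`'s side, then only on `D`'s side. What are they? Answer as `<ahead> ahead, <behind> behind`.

Reachable from A: {A, B, C, D, G}.
Reachable from D: {D}.
Only in A's history (ahead): {A, B, C, G} — 4.
Only in D's history (behind): {} — 0.

4 ahead, 0 behind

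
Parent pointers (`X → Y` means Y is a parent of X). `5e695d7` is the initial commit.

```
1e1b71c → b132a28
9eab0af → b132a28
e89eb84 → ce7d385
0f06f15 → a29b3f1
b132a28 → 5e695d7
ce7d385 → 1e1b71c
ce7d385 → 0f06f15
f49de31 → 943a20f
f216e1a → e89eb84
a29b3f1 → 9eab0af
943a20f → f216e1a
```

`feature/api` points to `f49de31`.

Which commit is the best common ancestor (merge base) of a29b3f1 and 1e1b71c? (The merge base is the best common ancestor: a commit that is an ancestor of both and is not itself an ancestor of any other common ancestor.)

Ancestors of a29b3f1: {5e695d7, 9eab0af, a29b3f1, b132a28}.
Ancestors of 1e1b71c: {1e1b71c, 5e695d7, b132a28}.
Common ancestors: {5e695d7, b132a28}.
Among these, b132a28 is not an ancestor of any other common ancestor — it is the merge base.

b132a28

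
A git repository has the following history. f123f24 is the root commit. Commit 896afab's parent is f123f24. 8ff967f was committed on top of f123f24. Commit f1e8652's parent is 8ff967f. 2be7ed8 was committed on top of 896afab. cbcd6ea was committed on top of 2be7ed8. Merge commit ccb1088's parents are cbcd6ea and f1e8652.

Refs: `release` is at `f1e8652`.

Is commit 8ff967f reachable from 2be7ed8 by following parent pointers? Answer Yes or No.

No

Ancestors of 2be7ed8: {2be7ed8, 896afab, f123f24}.
8ff967f is not in that set, so it is not an ancestor of 2be7ed8.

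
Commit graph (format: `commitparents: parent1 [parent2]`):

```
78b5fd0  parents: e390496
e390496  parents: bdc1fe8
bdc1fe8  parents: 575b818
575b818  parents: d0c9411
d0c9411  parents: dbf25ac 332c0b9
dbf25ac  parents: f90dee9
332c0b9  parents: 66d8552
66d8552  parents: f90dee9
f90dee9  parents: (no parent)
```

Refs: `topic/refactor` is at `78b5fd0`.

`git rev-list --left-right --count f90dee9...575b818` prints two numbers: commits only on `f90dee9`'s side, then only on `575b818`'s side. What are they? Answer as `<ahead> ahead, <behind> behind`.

Reachable from f90dee9: {f90dee9}.
Reachable from 575b818: {332c0b9, 575b818, 66d8552, d0c9411, dbf25ac, f90dee9}.
Only in f90dee9's history (ahead): {} — 0.
Only in 575b818's history (behind): {332c0b9, 575b818, 66d8552, d0c9411, dbf25ac} — 5.

0 ahead, 5 behind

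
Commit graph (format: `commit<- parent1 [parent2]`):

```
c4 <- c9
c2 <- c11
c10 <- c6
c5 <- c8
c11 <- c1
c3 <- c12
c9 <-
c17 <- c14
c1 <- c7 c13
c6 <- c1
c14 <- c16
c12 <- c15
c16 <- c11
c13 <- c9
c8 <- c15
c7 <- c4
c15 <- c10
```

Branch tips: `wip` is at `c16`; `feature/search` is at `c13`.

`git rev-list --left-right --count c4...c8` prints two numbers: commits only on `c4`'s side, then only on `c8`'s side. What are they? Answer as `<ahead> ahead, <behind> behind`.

0 ahead, 7 behind

Reachable from c4: {c4, c9}.
Reachable from c8: {c1, c10, c13, c15, c4, c6, c7, c8, c9}.
Only in c4's history (ahead): {} — 0.
Only in c8's history (behind): {c1, c10, c13, c15, c6, c7, c8} — 7.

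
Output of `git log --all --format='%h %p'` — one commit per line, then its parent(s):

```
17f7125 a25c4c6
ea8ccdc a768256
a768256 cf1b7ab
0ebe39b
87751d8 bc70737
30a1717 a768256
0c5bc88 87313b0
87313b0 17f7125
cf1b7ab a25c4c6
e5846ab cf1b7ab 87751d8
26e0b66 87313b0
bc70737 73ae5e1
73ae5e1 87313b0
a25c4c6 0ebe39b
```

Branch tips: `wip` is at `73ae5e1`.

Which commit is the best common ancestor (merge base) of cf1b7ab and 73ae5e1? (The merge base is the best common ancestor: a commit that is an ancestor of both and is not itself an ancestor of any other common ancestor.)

Ancestors of cf1b7ab: {0ebe39b, a25c4c6, cf1b7ab}.
Ancestors of 73ae5e1: {0ebe39b, 17f7125, 73ae5e1, 87313b0, a25c4c6}.
Common ancestors: {0ebe39b, a25c4c6}.
Among these, a25c4c6 is not an ancestor of any other common ancestor — it is the merge base.

a25c4c6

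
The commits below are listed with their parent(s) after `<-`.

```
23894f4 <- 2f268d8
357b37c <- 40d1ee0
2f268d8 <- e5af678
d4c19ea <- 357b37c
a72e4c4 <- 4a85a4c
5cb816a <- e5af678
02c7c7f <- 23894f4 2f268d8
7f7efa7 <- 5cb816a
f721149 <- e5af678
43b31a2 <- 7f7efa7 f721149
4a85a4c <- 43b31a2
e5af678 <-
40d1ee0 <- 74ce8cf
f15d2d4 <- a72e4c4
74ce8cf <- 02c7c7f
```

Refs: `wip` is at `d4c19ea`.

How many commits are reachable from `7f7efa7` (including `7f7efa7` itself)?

Walking parent pointers from 7f7efa7: reachable set = {5cb816a, 7f7efa7, e5af678}.
That is 3 commits.

3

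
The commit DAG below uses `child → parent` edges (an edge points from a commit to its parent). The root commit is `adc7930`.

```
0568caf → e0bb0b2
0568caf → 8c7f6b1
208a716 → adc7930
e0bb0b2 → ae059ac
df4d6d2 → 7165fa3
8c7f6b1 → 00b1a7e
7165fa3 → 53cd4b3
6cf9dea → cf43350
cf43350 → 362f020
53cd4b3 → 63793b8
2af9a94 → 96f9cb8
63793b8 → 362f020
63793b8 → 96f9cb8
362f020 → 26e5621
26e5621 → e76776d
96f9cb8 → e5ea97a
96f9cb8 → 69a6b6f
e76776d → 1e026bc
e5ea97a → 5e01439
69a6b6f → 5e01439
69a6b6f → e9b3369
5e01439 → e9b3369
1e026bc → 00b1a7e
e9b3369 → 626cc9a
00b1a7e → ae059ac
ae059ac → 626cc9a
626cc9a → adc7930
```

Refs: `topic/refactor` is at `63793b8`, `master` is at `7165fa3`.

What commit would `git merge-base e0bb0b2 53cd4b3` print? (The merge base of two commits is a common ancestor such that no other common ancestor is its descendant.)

Ancestors of e0bb0b2: {626cc9a, adc7930, ae059ac, e0bb0b2}.
Ancestors of 53cd4b3: {00b1a7e, 1e026bc, 26e5621, 362f020, 53cd4b3, 5e01439, 626cc9a, 63793b8, 69a6b6f, 96f9cb8, adc7930, ae059ac, e5ea97a, e76776d, e9b3369}.
Common ancestors: {626cc9a, adc7930, ae059ac}.
Among these, ae059ac is not an ancestor of any other common ancestor — it is the merge base.

ae059ac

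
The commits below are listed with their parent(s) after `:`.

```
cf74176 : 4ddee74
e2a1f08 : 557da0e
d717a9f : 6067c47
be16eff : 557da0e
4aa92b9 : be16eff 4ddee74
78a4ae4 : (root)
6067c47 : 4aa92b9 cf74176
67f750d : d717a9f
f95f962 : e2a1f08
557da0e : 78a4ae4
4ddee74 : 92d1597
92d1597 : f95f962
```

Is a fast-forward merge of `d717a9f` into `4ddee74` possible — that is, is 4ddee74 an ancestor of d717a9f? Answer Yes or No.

Yes

A fast-forward from 4ddee74 to d717a9f is possible iff 4ddee74 is an ancestor of d717a9f.
Ancestors of d717a9f: {4aa92b9, 4ddee74, 557da0e, 6067c47, 78a4ae4, 92d1597, be16eff, cf74176, d717a9f, e2a1f08, f95f962}.
4ddee74 is among them, so fast-forward is possible.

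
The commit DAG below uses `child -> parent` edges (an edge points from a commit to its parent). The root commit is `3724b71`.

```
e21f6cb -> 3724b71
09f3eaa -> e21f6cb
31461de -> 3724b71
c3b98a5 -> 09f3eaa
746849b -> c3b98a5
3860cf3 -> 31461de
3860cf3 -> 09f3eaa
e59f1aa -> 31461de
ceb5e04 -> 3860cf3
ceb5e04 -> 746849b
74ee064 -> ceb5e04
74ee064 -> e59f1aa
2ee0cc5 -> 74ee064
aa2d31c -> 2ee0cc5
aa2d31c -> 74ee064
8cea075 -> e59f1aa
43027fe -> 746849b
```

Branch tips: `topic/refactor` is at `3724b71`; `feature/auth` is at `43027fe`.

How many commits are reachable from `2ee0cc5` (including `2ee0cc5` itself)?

11

Walking parent pointers from 2ee0cc5: reachable set = {09f3eaa, 2ee0cc5, 31461de, 3724b71, 3860cf3, 746849b, 74ee064, c3b98a5, ceb5e04, e21f6cb, e59f1aa}.
That is 11 commits.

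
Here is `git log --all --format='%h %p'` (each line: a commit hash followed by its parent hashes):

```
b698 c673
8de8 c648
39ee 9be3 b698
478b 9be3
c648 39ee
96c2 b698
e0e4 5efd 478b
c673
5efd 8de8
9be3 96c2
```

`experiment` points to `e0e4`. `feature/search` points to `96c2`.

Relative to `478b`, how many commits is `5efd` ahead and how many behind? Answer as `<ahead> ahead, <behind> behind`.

Reachable from 5efd: {39ee, 5efd, 8de8, 96c2, 9be3, b698, c648, c673}.
Reachable from 478b: {478b, 96c2, 9be3, b698, c673}.
Only in 5efd's history (ahead): {39ee, 5efd, 8de8, c648} — 4.
Only in 478b's history (behind): {478b} — 1.

4 ahead, 1 behind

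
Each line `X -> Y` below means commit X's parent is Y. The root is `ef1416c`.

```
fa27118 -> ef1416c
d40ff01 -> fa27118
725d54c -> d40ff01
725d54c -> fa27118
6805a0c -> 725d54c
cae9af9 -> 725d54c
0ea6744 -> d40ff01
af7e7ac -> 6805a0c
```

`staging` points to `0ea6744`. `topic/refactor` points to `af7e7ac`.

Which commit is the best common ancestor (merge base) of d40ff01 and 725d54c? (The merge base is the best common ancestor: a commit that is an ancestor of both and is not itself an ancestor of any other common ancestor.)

d40ff01

Ancestors of d40ff01: {d40ff01, ef1416c, fa27118}.
Ancestors of 725d54c: {725d54c, d40ff01, ef1416c, fa27118}.
Common ancestors: {d40ff01, ef1416c, fa27118}.
Among these, d40ff01 is not an ancestor of any other common ancestor — it is the merge base.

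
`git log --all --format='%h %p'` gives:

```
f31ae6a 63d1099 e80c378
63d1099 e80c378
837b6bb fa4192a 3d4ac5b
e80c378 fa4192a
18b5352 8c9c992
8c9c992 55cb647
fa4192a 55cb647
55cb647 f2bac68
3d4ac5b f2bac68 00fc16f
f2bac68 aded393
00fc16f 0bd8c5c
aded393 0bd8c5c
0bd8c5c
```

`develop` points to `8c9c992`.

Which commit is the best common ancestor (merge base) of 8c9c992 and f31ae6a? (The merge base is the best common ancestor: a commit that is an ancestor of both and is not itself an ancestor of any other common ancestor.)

Ancestors of 8c9c992: {0bd8c5c, 55cb647, 8c9c992, aded393, f2bac68}.
Ancestors of f31ae6a: {0bd8c5c, 55cb647, 63d1099, aded393, e80c378, f2bac68, f31ae6a, fa4192a}.
Common ancestors: {0bd8c5c, 55cb647, aded393, f2bac68}.
Among these, 55cb647 is not an ancestor of any other common ancestor — it is the merge base.

55cb647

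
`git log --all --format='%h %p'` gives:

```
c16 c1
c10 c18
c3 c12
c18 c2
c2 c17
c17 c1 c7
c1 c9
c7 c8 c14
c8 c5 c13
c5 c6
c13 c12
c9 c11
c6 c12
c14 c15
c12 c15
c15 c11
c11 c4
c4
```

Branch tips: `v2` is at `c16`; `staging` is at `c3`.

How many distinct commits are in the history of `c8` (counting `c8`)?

8

Walking parent pointers from c8: reachable set = {c11, c12, c13, c15, c4, c5, c6, c8}.
That is 8 commits.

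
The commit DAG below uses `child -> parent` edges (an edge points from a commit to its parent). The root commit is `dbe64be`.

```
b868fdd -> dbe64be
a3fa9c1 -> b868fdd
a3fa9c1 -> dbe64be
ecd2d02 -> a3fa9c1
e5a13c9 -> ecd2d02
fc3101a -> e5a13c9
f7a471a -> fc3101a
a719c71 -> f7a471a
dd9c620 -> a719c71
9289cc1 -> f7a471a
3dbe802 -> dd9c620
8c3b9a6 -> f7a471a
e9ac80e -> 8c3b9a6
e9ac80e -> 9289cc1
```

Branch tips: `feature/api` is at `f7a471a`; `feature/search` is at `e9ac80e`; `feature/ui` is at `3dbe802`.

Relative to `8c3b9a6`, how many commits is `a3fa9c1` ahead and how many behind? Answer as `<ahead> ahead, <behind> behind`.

0 ahead, 5 behind

Reachable from a3fa9c1: {a3fa9c1, b868fdd, dbe64be}.
Reachable from 8c3b9a6: {8c3b9a6, a3fa9c1, b868fdd, dbe64be, e5a13c9, ecd2d02, f7a471a, fc3101a}.
Only in a3fa9c1's history (ahead): {} — 0.
Only in 8c3b9a6's history (behind): {8c3b9a6, e5a13c9, ecd2d02, f7a471a, fc3101a} — 5.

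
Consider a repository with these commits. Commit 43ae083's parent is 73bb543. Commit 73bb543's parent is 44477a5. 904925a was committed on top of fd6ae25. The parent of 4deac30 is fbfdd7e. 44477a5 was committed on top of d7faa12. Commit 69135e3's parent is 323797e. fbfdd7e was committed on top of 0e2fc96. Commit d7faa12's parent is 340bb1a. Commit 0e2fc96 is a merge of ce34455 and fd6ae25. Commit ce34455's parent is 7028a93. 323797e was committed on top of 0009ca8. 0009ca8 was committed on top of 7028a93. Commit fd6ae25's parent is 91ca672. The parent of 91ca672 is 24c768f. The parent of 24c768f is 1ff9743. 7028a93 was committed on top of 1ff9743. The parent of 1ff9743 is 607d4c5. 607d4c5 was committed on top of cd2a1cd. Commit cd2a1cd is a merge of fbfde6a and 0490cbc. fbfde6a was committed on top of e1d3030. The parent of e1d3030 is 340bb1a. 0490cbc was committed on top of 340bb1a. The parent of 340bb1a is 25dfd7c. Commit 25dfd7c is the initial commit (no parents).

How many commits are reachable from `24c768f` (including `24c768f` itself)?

9

Walking parent pointers from 24c768f: reachable set = {0490cbc, 1ff9743, 24c768f, 25dfd7c, 340bb1a, 607d4c5, cd2a1cd, e1d3030, fbfde6a}.
That is 9 commits.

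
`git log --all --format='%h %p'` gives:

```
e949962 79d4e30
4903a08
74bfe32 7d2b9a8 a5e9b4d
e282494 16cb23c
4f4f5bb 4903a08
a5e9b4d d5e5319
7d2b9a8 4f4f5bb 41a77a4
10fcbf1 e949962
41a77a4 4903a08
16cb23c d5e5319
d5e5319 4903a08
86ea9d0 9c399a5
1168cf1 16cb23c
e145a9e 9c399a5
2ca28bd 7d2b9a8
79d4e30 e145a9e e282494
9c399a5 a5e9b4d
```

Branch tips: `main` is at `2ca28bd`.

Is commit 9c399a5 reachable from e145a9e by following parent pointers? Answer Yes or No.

Ancestors of e145a9e (commits reachable by following parents): {4903a08, 9c399a5, a5e9b4d, d5e5319, e145a9e}.
9c399a5 is in that set, so it is an ancestor of e145a9e.

Yes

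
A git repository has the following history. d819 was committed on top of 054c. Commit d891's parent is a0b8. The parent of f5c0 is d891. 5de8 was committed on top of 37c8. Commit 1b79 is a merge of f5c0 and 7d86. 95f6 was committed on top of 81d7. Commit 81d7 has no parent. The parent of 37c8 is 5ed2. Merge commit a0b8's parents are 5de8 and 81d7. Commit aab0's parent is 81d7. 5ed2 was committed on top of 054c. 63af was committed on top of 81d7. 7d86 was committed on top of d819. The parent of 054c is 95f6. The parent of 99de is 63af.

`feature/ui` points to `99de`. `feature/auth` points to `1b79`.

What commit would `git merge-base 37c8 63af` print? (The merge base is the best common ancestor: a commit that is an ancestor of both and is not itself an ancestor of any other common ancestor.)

81d7

Ancestors of 37c8: {054c, 37c8, 5ed2, 81d7, 95f6}.
Ancestors of 63af: {63af, 81d7}.
Common ancestors: {81d7}.
The only common ancestor is 81d7, so it is the merge base.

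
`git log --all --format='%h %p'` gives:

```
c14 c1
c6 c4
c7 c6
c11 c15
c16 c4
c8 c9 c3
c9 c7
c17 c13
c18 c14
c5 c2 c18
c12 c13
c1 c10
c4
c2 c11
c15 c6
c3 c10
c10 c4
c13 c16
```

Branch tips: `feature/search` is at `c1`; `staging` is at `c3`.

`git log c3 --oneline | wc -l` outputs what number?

Walking parent pointers from c3: reachable set = {c10, c3, c4}.
That is 3 commits.

3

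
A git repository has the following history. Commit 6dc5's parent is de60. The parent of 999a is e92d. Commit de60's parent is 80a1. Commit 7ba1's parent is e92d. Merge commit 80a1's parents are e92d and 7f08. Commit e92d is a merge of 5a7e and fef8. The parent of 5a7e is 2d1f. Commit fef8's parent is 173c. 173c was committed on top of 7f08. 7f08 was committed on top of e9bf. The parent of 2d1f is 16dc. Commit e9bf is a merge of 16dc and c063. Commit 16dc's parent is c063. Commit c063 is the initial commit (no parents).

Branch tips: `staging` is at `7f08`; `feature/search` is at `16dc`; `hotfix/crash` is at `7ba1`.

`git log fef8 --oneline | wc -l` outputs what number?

6

Walking parent pointers from fef8: reachable set = {16dc, 173c, 7f08, c063, e9bf, fef8}.
That is 6 commits.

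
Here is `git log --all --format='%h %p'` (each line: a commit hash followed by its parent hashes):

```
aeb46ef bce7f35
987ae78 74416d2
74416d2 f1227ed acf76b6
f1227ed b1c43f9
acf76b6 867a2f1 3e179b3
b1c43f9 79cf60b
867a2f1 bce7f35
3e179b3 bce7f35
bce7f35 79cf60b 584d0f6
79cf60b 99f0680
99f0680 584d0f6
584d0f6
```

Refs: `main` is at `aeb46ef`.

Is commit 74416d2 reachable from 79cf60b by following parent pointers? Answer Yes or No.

No

Ancestors of 79cf60b: {584d0f6, 79cf60b, 99f0680}.
74416d2 is not in that set, so it is not an ancestor of 79cf60b.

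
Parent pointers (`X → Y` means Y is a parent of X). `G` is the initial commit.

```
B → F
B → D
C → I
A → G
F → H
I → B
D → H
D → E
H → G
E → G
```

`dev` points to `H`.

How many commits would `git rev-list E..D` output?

2

Reachable from D: {D, E, G, H}.
Reachable from E: {E, G}.
In D's history but not E's: {D, H} — 2 commits.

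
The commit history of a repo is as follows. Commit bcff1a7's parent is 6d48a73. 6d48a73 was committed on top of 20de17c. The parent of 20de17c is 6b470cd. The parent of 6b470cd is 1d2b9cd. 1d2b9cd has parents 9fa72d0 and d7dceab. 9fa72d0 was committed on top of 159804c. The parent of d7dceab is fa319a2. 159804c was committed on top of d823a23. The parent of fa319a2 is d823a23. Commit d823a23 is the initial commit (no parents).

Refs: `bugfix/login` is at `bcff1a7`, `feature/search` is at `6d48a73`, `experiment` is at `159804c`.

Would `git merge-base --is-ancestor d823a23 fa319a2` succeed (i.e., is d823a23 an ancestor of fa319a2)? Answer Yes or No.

Yes

Ancestors of fa319a2 (commits reachable by following parents): {d823a23, fa319a2}.
d823a23 is in that set, so it is an ancestor of fa319a2.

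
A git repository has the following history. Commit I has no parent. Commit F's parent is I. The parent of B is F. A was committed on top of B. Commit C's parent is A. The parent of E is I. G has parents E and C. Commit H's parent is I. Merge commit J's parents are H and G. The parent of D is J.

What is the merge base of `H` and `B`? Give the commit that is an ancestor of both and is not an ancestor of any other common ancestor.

I

Ancestors of H: {H, I}.
Ancestors of B: {B, F, I}.
Common ancestors: {I}.
The only common ancestor is I, so it is the merge base.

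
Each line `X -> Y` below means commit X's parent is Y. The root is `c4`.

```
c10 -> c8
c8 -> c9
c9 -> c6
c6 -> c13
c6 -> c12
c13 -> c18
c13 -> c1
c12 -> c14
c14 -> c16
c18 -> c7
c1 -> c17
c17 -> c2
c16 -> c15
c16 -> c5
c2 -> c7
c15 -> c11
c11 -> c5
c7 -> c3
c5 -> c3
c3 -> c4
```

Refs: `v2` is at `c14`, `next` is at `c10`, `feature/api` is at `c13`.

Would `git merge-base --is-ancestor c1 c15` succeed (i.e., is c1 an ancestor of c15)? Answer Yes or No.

No

Ancestors of c15: {c11, c15, c3, c4, c5}.
c1 is not in that set, so it is not an ancestor of c15.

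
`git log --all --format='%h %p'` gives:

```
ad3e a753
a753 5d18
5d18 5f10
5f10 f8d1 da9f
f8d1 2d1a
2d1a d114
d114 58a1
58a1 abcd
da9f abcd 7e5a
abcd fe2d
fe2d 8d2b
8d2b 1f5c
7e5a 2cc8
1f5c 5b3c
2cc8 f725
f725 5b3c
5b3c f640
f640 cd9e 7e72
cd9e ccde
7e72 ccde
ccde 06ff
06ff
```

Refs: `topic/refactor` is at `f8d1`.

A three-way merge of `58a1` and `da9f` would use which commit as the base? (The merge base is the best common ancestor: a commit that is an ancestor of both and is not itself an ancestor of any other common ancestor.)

abcd

Ancestors of 58a1: {06ff, 1f5c, 58a1, 5b3c, 7e72, 8d2b, abcd, ccde, cd9e, f640, fe2d}.
Ancestors of da9f: {06ff, 1f5c, 2cc8, 5b3c, 7e5a, 7e72, 8d2b, abcd, ccde, cd9e, da9f, f640, f725, fe2d}.
Common ancestors: {06ff, 1f5c, 5b3c, 7e72, 8d2b, abcd, ccde, cd9e, f640, fe2d}.
Among these, abcd is not an ancestor of any other common ancestor — it is the merge base.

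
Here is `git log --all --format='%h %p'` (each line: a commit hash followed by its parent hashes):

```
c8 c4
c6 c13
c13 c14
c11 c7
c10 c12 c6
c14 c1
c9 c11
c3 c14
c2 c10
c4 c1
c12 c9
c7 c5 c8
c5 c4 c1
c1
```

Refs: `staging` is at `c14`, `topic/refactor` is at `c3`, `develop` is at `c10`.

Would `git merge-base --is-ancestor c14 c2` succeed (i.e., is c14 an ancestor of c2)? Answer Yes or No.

Yes

Ancestors of c2 (commits reachable by following parents): {c1, c10, c11, c12, c13, c14, c2, c4, c5, c6, c7, c8, c9}.
c14 is in that set, so it is an ancestor of c2.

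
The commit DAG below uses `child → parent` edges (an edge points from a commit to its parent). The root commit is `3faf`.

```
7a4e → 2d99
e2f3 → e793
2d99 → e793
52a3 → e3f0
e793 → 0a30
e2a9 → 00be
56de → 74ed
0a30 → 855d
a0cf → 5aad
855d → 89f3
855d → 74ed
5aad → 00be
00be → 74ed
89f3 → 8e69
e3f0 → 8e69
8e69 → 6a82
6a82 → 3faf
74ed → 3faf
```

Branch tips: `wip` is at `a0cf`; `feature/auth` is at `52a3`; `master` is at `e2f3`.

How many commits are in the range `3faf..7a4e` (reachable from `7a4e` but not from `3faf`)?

9

Reachable from 7a4e: {0a30, 2d99, 3faf, 6a82, 74ed, 7a4e, 855d, 89f3, 8e69, e793}.
Reachable from 3faf: {3faf}.
In 7a4e's history but not 3faf's: {0a30, 2d99, 6a82, 74ed, 7a4e, 855d, 89f3, 8e69, e793} — 9 commits.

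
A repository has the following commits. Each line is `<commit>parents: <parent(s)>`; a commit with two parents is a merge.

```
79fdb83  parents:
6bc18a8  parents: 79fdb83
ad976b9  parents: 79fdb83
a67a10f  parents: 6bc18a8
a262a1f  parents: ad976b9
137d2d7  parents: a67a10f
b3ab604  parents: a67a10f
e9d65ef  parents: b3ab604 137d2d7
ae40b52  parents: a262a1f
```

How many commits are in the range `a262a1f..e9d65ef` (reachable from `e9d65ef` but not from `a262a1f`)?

Reachable from e9d65ef: {137d2d7, 6bc18a8, 79fdb83, a67a10f, b3ab604, e9d65ef}.
Reachable from a262a1f: {79fdb83, a262a1f, ad976b9}.
In e9d65ef's history but not a262a1f's: {137d2d7, 6bc18a8, a67a10f, b3ab604, e9d65ef} — 5 commits.

5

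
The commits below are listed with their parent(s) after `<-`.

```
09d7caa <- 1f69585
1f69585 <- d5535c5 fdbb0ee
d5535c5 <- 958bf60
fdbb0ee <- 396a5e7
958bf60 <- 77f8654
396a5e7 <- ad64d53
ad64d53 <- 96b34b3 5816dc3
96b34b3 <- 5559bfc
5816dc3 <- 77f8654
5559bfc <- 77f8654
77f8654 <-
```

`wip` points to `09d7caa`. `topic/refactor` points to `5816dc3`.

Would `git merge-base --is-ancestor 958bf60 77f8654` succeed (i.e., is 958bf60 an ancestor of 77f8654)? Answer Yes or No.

No

Ancestors of 77f8654: {77f8654}.
958bf60 is not in that set, so it is not an ancestor of 77f8654.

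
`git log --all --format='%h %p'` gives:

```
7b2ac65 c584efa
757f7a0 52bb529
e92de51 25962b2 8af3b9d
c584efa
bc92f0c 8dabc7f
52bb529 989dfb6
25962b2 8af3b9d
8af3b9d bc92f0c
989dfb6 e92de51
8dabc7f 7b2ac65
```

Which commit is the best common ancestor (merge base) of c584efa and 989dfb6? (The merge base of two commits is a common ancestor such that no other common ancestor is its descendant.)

Ancestors of c584efa: {c584efa}.
Ancestors of 989dfb6: {25962b2, 7b2ac65, 8af3b9d, 8dabc7f, 989dfb6, bc92f0c, c584efa, e92de51}.
Common ancestors: {c584efa}.
The only common ancestor is c584efa, so it is the merge base.

c584efa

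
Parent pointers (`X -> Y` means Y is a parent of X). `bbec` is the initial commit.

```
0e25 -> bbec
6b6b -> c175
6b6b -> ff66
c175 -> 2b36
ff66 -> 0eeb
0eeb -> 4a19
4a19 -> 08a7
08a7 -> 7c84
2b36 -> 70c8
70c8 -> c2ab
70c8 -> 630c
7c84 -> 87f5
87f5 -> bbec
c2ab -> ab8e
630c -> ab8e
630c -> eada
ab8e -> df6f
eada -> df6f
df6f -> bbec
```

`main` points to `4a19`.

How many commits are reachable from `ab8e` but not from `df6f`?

Reachable from ab8e: {ab8e, bbec, df6f}.
Reachable from df6f: {bbec, df6f}.
In ab8e's history but not df6f's: {ab8e} — 1 commit.

1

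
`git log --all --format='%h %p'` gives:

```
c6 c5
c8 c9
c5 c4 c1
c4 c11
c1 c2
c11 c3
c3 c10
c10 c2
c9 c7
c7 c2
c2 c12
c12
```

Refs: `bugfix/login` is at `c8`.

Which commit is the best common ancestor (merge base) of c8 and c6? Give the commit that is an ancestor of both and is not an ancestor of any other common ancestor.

Ancestors of c8: {c12, c2, c7, c8, c9}.
Ancestors of c6: {c1, c10, c11, c12, c2, c3, c4, c5, c6}.
Common ancestors: {c12, c2}.
Among these, c2 is not an ancestor of any other common ancestor — it is the merge base.

c2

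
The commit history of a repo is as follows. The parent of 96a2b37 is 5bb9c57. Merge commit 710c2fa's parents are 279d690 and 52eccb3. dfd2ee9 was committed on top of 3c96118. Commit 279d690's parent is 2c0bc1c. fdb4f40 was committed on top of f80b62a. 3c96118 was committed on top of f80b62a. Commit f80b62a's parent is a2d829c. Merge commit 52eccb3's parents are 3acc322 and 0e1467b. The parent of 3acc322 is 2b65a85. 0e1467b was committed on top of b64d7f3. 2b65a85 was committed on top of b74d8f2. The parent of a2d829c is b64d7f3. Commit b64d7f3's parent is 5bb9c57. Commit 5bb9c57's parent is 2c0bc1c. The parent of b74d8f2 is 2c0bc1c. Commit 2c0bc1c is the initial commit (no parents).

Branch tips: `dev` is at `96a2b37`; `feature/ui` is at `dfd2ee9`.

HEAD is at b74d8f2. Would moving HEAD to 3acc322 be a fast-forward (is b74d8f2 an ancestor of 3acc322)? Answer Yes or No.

A fast-forward from b74d8f2 to 3acc322 is possible iff b74d8f2 is an ancestor of 3acc322.
Ancestors of 3acc322: {2b65a85, 2c0bc1c, 3acc322, b74d8f2}.
b74d8f2 is among them, so fast-forward is possible.

Yes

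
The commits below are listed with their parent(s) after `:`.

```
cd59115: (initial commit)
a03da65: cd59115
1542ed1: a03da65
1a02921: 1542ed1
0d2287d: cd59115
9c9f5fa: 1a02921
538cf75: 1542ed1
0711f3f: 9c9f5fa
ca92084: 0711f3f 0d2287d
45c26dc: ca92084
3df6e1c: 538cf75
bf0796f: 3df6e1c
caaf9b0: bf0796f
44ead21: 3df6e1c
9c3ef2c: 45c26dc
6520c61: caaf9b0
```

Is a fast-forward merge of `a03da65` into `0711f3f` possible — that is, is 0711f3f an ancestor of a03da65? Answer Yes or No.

A fast-forward from 0711f3f to a03da65 is possible iff 0711f3f is an ancestor of a03da65.
Ancestors of a03da65: {a03da65, cd59115}.
0711f3f is not among them, so fast-forward is not possible.

No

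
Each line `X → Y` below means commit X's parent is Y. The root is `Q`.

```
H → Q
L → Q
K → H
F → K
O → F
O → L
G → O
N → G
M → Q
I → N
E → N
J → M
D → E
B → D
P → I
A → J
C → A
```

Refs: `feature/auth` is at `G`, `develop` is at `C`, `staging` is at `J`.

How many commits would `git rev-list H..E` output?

7

Reachable from E: {E, F, G, H, K, L, N, O, Q}.
Reachable from H: {H, Q}.
In E's history but not H's: {E, F, G, K, L, N, O} — 7 commits.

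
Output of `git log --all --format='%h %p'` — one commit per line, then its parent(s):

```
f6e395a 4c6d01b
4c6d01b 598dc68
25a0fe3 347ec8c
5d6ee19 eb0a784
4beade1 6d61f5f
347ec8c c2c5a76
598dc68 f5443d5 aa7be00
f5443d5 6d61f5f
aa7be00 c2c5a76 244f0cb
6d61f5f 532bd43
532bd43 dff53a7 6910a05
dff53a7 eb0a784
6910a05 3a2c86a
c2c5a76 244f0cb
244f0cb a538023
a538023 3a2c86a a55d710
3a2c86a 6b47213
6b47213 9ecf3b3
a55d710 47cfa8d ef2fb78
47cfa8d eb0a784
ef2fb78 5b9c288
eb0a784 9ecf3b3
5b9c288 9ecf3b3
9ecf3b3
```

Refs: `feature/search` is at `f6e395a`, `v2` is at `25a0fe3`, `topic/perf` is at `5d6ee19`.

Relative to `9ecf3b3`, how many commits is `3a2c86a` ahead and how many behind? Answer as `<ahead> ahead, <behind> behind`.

2 ahead, 0 behind

Reachable from 3a2c86a: {3a2c86a, 6b47213, 9ecf3b3}.
Reachable from 9ecf3b3: {9ecf3b3}.
Only in 3a2c86a's history (ahead): {3a2c86a, 6b47213} — 2.
Only in 9ecf3b3's history (behind): {} — 0.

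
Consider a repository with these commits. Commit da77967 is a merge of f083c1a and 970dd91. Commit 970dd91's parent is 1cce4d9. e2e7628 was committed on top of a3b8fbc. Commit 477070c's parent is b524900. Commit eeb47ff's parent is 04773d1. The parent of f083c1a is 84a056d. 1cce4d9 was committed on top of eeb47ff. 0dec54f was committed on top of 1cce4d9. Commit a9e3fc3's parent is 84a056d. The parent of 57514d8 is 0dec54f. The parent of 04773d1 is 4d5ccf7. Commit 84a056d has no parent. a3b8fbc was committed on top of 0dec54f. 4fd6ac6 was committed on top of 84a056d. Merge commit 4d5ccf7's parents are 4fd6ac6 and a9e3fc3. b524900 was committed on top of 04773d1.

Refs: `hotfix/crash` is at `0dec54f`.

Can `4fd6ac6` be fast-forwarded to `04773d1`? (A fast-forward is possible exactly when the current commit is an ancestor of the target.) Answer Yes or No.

A fast-forward from 4fd6ac6 to 04773d1 is possible iff 4fd6ac6 is an ancestor of 04773d1.
Ancestors of 04773d1: {04773d1, 4d5ccf7, 4fd6ac6, 84a056d, a9e3fc3}.
4fd6ac6 is among them, so fast-forward is possible.

Yes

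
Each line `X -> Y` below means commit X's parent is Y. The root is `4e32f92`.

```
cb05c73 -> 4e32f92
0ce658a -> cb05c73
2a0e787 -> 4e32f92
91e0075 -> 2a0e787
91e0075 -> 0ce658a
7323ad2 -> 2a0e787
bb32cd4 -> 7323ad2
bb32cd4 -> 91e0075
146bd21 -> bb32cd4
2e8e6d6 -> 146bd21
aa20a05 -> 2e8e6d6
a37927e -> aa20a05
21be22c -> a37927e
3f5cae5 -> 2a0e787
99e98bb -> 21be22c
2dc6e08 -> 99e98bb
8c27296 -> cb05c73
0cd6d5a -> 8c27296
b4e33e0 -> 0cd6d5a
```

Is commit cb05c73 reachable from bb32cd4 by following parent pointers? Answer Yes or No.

Yes

Ancestors of bb32cd4 (commits reachable by following parents): {0ce658a, 2a0e787, 4e32f92, 7323ad2, 91e0075, bb32cd4, cb05c73}.
cb05c73 is in that set, so it is an ancestor of bb32cd4.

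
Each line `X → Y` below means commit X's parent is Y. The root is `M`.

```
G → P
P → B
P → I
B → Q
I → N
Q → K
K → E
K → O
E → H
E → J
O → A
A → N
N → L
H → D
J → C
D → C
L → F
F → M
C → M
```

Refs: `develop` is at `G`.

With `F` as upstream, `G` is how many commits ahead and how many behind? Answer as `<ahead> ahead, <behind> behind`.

15 ahead, 0 behind

Reachable from G: {A, B, C, D, E, F, G, H, I, J, K, L, M, N, O, P, Q}.
Reachable from F: {F, M}.
Only in G's history (ahead): {A, B, C, D, E, G, H, I, J, K, L, N, O, P, Q} — 15.
Only in F's history (behind): {} — 0.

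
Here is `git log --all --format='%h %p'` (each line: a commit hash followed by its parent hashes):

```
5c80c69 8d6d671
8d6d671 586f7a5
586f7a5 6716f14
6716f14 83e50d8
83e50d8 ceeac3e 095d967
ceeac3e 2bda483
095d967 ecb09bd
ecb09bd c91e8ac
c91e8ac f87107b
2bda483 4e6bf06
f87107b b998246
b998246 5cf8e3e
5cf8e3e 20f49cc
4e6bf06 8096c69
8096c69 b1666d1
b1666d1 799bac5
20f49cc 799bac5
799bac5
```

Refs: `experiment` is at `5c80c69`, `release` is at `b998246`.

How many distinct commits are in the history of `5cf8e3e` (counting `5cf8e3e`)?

Walking parent pointers from 5cf8e3e: reachable set = {20f49cc, 5cf8e3e, 799bac5}.
That is 3 commits.

3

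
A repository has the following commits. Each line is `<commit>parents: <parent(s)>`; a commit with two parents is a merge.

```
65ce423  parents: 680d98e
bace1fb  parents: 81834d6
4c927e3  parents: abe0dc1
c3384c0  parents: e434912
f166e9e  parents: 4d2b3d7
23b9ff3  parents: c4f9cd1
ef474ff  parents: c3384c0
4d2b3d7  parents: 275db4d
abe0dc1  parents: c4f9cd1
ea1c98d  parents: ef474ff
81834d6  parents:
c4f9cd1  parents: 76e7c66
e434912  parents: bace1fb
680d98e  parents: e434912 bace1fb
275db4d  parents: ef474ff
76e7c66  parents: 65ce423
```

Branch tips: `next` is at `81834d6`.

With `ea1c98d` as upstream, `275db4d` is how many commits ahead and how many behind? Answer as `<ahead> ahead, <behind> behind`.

Reachable from 275db4d: {275db4d, 81834d6, bace1fb, c3384c0, e434912, ef474ff}.
Reachable from ea1c98d: {81834d6, bace1fb, c3384c0, e434912, ea1c98d, ef474ff}.
Only in 275db4d's history (ahead): {275db4d} — 1.
Only in ea1c98d's history (behind): {ea1c98d} — 1.

1 ahead, 1 behind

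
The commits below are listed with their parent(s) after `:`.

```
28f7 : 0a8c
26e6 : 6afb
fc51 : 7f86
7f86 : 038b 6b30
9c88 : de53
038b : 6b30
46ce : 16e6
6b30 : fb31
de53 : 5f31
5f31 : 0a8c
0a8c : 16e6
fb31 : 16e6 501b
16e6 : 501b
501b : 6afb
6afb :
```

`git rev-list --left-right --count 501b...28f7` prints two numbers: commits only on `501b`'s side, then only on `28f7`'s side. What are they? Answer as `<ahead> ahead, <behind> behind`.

0 ahead, 3 behind

Reachable from 501b: {501b, 6afb}.
Reachable from 28f7: {0a8c, 16e6, 28f7, 501b, 6afb}.
Only in 501b's history (ahead): {} — 0.
Only in 28f7's history (behind): {0a8c, 16e6, 28f7} — 3.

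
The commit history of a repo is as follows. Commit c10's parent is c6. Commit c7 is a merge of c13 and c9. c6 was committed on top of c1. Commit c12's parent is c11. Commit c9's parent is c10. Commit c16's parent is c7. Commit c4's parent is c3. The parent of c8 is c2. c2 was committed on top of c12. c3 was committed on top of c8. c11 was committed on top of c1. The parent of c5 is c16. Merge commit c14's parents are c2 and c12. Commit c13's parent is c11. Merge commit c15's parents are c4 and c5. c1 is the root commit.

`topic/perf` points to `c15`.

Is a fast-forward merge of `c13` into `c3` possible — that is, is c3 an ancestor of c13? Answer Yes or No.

A fast-forward from c3 to c13 is possible iff c3 is an ancestor of c13.
Ancestors of c13: {c1, c11, c13}.
c3 is not among them, so fast-forward is not possible.

No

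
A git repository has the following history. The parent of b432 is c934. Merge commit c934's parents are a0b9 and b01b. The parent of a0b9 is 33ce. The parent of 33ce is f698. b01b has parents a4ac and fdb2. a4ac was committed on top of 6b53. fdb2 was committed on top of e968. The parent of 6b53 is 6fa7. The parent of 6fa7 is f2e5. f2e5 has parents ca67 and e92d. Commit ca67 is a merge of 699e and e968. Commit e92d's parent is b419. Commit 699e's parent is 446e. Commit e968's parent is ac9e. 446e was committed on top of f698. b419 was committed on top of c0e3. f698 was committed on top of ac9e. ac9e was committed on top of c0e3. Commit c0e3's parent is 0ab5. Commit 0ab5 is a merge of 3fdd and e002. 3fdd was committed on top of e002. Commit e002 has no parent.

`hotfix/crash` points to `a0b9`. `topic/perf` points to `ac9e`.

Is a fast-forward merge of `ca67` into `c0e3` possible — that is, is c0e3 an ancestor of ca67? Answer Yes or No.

A fast-forward from c0e3 to ca67 is possible iff c0e3 is an ancestor of ca67.
Ancestors of ca67: {0ab5, 3fdd, 446e, 699e, ac9e, c0e3, ca67, e002, e968, f698}.
c0e3 is among them, so fast-forward is possible.

Yes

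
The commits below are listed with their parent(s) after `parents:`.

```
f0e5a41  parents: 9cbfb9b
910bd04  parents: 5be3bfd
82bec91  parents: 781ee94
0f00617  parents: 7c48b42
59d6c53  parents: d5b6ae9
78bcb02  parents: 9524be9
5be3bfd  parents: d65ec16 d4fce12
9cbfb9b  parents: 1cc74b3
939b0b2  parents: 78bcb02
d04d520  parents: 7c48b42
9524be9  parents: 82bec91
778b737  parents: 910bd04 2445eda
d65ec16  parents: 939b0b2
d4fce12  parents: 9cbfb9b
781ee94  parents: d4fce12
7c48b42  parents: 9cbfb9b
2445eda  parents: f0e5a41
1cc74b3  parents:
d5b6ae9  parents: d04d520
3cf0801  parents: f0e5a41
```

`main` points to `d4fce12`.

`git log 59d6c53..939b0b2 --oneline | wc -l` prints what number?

Reachable from 939b0b2: {1cc74b3, 781ee94, 78bcb02, 82bec91, 939b0b2, 9524be9, 9cbfb9b, d4fce12}.
Reachable from 59d6c53: {1cc74b3, 59d6c53, 7c48b42, 9cbfb9b, d04d520, d5b6ae9}.
In 939b0b2's history but not 59d6c53's: {781ee94, 78bcb02, 82bec91, 939b0b2, 9524be9, d4fce12} — 6 commits.

6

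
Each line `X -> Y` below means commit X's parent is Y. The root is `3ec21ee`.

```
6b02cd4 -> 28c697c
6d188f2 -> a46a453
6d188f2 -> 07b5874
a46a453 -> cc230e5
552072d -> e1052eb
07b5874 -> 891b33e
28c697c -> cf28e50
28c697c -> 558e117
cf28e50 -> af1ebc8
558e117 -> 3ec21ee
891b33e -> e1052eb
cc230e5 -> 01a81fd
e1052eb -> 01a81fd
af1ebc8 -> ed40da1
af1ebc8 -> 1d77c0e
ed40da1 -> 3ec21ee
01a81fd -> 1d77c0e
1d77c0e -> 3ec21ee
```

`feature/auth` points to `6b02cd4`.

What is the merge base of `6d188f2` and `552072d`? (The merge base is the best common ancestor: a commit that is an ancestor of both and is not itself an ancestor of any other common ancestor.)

e1052eb

Ancestors of 6d188f2: {01a81fd, 07b5874, 1d77c0e, 3ec21ee, 6d188f2, 891b33e, a46a453, cc230e5, e1052eb}.
Ancestors of 552072d: {01a81fd, 1d77c0e, 3ec21ee, 552072d, e1052eb}.
Common ancestors: {01a81fd, 1d77c0e, 3ec21ee, e1052eb}.
Among these, e1052eb is not an ancestor of any other common ancestor — it is the merge base.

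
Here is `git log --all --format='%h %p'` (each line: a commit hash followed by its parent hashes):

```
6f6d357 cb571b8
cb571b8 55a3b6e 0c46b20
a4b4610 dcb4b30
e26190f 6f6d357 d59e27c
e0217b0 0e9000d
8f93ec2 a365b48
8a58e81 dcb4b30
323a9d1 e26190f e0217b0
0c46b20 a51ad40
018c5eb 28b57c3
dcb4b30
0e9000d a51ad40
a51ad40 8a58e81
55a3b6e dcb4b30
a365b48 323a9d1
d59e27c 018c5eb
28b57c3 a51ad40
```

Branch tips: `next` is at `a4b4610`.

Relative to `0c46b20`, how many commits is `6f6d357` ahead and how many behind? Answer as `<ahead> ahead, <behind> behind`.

3 ahead, 0 behind

Reachable from 6f6d357: {0c46b20, 55a3b6e, 6f6d357, 8a58e81, a51ad40, cb571b8, dcb4b30}.
Reachable from 0c46b20: {0c46b20, 8a58e81, a51ad40, dcb4b30}.
Only in 6f6d357's history (ahead): {55a3b6e, 6f6d357, cb571b8} — 3.
Only in 0c46b20's history (behind): {} — 0.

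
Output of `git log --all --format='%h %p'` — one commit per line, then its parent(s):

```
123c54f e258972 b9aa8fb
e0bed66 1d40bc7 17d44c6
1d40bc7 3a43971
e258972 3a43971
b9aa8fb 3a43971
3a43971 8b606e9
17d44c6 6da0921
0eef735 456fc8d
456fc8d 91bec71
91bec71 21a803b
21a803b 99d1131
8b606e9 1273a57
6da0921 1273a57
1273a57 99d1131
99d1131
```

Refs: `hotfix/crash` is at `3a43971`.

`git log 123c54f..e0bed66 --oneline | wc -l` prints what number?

Reachable from e0bed66: {1273a57, 17d44c6, 1d40bc7, 3a43971, 6da0921, 8b606e9, 99d1131, e0bed66}.
Reachable from 123c54f: {123c54f, 1273a57, 3a43971, 8b606e9, 99d1131, b9aa8fb, e258972}.
In e0bed66's history but not 123c54f's: {17d44c6, 1d40bc7, 6da0921, e0bed66} — 4 commits.

4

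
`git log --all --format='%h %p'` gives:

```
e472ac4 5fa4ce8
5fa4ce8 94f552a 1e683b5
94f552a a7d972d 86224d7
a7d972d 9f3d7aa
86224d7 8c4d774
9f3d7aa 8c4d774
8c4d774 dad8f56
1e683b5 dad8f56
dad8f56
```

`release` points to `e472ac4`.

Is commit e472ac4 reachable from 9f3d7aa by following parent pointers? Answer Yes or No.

No

Ancestors of 9f3d7aa: {8c4d774, 9f3d7aa, dad8f56}.
e472ac4 is not in that set, so it is not an ancestor of 9f3d7aa.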